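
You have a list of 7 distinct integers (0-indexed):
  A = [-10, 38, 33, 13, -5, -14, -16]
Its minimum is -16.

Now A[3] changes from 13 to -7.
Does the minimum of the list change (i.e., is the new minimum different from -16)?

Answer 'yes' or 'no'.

Answer: no

Derivation:
Old min = -16
Change: A[3] 13 -> -7
Changed element was NOT the min; min changes only if -7 < -16.
New min = -16; changed? no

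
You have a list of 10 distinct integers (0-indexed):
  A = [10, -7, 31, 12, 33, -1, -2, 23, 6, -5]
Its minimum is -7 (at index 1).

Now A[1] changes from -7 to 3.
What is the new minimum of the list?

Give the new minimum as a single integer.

Answer: -5

Derivation:
Old min = -7 (at index 1)
Change: A[1] -7 -> 3
Changed element WAS the min. Need to check: is 3 still <= all others?
  Min of remaining elements: -5
  New min = min(3, -5) = -5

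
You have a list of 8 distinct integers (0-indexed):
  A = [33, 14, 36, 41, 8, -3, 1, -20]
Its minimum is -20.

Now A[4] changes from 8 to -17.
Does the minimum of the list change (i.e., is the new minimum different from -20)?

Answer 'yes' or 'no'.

Old min = -20
Change: A[4] 8 -> -17
Changed element was NOT the min; min changes only if -17 < -20.
New min = -20; changed? no

Answer: no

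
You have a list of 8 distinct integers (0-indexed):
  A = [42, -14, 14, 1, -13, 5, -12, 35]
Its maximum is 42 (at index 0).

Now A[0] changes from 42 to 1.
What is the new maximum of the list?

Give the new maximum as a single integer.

Old max = 42 (at index 0)
Change: A[0] 42 -> 1
Changed element WAS the max -> may need rescan.
  Max of remaining elements: 35
  New max = max(1, 35) = 35

Answer: 35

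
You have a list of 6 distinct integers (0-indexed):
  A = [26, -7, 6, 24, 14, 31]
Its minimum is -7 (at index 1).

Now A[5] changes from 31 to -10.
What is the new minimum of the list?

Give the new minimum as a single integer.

Old min = -7 (at index 1)
Change: A[5] 31 -> -10
Changed element was NOT the old min.
  New min = min(old_min, new_val) = min(-7, -10) = -10

Answer: -10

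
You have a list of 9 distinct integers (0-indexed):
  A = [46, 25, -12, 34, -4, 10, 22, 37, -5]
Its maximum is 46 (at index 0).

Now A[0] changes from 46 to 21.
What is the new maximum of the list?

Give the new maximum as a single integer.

Old max = 46 (at index 0)
Change: A[0] 46 -> 21
Changed element WAS the max -> may need rescan.
  Max of remaining elements: 37
  New max = max(21, 37) = 37

Answer: 37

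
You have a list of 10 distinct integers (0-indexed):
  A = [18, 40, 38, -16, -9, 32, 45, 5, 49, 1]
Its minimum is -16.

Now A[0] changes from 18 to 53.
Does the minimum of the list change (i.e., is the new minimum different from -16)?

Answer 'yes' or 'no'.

Old min = -16
Change: A[0] 18 -> 53
Changed element was NOT the min; min changes only if 53 < -16.
New min = -16; changed? no

Answer: no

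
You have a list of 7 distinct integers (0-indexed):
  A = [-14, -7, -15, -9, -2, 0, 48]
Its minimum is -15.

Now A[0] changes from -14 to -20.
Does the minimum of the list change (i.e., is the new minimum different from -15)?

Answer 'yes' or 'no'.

Answer: yes

Derivation:
Old min = -15
Change: A[0] -14 -> -20
Changed element was NOT the min; min changes only if -20 < -15.
New min = -20; changed? yes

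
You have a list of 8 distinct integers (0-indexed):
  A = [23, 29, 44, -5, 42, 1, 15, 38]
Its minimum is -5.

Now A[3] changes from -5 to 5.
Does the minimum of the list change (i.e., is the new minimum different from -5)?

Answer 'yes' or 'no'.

Answer: yes

Derivation:
Old min = -5
Change: A[3] -5 -> 5
Changed element was the min; new min must be rechecked.
New min = 1; changed? yes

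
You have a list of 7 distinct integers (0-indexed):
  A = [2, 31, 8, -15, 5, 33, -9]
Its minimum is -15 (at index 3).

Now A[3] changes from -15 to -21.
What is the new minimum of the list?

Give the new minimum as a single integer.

Answer: -21

Derivation:
Old min = -15 (at index 3)
Change: A[3] -15 -> -21
Changed element WAS the min. Need to check: is -21 still <= all others?
  Min of remaining elements: -9
  New min = min(-21, -9) = -21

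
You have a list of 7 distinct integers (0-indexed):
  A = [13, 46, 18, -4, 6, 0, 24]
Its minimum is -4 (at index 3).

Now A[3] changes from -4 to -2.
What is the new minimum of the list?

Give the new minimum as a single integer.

Answer: -2

Derivation:
Old min = -4 (at index 3)
Change: A[3] -4 -> -2
Changed element WAS the min. Need to check: is -2 still <= all others?
  Min of remaining elements: 0
  New min = min(-2, 0) = -2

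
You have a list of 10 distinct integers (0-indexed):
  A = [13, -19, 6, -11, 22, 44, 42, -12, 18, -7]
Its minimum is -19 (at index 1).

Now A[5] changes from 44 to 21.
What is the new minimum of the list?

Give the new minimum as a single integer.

Answer: -19

Derivation:
Old min = -19 (at index 1)
Change: A[5] 44 -> 21
Changed element was NOT the old min.
  New min = min(old_min, new_val) = min(-19, 21) = -19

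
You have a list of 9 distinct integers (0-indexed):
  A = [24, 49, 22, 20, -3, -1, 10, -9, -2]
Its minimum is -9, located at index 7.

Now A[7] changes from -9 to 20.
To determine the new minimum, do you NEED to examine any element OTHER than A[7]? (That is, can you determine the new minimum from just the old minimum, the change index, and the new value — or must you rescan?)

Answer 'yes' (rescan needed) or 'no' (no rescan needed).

Old min = -9 at index 7
Change at index 7: -9 -> 20
Index 7 WAS the min and new value 20 > old min -9. Must rescan other elements to find the new min.
Needs rescan: yes

Answer: yes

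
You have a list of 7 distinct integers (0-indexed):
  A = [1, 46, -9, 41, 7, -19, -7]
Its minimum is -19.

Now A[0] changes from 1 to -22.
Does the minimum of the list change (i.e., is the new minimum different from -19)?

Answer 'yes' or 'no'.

Answer: yes

Derivation:
Old min = -19
Change: A[0] 1 -> -22
Changed element was NOT the min; min changes only if -22 < -19.
New min = -22; changed? yes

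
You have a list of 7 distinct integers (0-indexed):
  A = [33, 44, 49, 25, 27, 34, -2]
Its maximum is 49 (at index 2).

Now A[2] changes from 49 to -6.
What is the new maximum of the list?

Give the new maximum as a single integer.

Old max = 49 (at index 2)
Change: A[2] 49 -> -6
Changed element WAS the max -> may need rescan.
  Max of remaining elements: 44
  New max = max(-6, 44) = 44

Answer: 44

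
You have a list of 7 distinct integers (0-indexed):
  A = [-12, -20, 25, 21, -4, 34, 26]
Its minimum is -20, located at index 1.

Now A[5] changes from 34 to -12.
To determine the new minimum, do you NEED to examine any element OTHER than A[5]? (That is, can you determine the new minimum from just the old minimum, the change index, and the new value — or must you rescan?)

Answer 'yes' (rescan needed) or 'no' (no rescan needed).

Answer: no

Derivation:
Old min = -20 at index 1
Change at index 5: 34 -> -12
Index 5 was NOT the min. New min = min(-20, -12). No rescan of other elements needed.
Needs rescan: no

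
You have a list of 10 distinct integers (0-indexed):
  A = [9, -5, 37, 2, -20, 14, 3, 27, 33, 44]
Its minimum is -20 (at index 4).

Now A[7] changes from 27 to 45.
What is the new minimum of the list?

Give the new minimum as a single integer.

Answer: -20

Derivation:
Old min = -20 (at index 4)
Change: A[7] 27 -> 45
Changed element was NOT the old min.
  New min = min(old_min, new_val) = min(-20, 45) = -20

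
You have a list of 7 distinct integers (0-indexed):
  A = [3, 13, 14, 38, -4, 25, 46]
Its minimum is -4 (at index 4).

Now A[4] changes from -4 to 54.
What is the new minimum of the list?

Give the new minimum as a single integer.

Old min = -4 (at index 4)
Change: A[4] -4 -> 54
Changed element WAS the min. Need to check: is 54 still <= all others?
  Min of remaining elements: 3
  New min = min(54, 3) = 3

Answer: 3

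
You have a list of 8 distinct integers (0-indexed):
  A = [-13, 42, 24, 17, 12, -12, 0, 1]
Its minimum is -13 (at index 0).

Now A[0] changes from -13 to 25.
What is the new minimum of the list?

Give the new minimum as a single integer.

Answer: -12

Derivation:
Old min = -13 (at index 0)
Change: A[0] -13 -> 25
Changed element WAS the min. Need to check: is 25 still <= all others?
  Min of remaining elements: -12
  New min = min(25, -12) = -12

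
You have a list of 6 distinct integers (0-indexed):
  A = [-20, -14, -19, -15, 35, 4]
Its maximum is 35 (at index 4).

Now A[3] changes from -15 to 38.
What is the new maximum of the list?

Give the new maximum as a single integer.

Old max = 35 (at index 4)
Change: A[3] -15 -> 38
Changed element was NOT the old max.
  New max = max(old_max, new_val) = max(35, 38) = 38

Answer: 38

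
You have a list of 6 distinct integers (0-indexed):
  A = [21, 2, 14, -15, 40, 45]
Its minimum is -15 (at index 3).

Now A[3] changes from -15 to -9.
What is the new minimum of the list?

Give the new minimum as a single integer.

Old min = -15 (at index 3)
Change: A[3] -15 -> -9
Changed element WAS the min. Need to check: is -9 still <= all others?
  Min of remaining elements: 2
  New min = min(-9, 2) = -9

Answer: -9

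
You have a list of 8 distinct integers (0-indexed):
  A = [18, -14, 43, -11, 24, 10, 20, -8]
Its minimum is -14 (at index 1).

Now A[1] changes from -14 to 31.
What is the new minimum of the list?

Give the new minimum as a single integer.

Answer: -11

Derivation:
Old min = -14 (at index 1)
Change: A[1] -14 -> 31
Changed element WAS the min. Need to check: is 31 still <= all others?
  Min of remaining elements: -11
  New min = min(31, -11) = -11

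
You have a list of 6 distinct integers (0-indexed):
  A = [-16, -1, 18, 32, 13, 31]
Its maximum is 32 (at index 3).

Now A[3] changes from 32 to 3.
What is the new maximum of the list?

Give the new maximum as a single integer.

Old max = 32 (at index 3)
Change: A[3] 32 -> 3
Changed element WAS the max -> may need rescan.
  Max of remaining elements: 31
  New max = max(3, 31) = 31

Answer: 31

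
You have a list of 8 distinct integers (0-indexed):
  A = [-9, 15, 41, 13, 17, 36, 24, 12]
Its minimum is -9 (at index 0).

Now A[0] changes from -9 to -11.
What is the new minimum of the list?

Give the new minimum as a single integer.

Answer: -11

Derivation:
Old min = -9 (at index 0)
Change: A[0] -9 -> -11
Changed element WAS the min. Need to check: is -11 still <= all others?
  Min of remaining elements: 12
  New min = min(-11, 12) = -11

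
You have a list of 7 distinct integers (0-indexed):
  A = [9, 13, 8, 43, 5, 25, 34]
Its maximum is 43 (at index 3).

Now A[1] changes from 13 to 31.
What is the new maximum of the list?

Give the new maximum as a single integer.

Old max = 43 (at index 3)
Change: A[1] 13 -> 31
Changed element was NOT the old max.
  New max = max(old_max, new_val) = max(43, 31) = 43

Answer: 43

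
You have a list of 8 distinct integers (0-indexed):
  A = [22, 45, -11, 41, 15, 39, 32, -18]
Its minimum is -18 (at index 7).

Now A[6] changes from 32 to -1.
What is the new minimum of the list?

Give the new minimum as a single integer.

Answer: -18

Derivation:
Old min = -18 (at index 7)
Change: A[6] 32 -> -1
Changed element was NOT the old min.
  New min = min(old_min, new_val) = min(-18, -1) = -18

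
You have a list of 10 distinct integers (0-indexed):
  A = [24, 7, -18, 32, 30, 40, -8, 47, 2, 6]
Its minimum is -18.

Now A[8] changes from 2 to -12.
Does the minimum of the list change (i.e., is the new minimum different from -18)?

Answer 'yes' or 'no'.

Old min = -18
Change: A[8] 2 -> -12
Changed element was NOT the min; min changes only if -12 < -18.
New min = -18; changed? no

Answer: no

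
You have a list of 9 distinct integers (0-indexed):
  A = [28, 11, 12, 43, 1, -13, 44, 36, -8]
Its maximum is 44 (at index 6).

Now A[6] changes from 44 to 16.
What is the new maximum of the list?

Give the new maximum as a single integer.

Answer: 43

Derivation:
Old max = 44 (at index 6)
Change: A[6] 44 -> 16
Changed element WAS the max -> may need rescan.
  Max of remaining elements: 43
  New max = max(16, 43) = 43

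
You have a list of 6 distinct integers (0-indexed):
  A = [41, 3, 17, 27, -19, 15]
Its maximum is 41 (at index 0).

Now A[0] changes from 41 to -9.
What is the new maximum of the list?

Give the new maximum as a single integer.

Answer: 27

Derivation:
Old max = 41 (at index 0)
Change: A[0] 41 -> -9
Changed element WAS the max -> may need rescan.
  Max of remaining elements: 27
  New max = max(-9, 27) = 27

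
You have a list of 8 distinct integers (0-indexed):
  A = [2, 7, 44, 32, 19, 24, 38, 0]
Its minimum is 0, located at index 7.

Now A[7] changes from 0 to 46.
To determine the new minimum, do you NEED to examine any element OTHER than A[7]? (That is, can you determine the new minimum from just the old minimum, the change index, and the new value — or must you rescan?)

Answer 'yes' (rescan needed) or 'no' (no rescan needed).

Answer: yes

Derivation:
Old min = 0 at index 7
Change at index 7: 0 -> 46
Index 7 WAS the min and new value 46 > old min 0. Must rescan other elements to find the new min.
Needs rescan: yes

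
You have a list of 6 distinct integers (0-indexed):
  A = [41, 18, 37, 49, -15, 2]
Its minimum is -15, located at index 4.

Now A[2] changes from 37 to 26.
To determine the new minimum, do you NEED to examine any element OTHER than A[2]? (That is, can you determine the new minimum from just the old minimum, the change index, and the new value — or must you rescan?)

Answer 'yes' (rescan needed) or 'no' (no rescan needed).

Answer: no

Derivation:
Old min = -15 at index 4
Change at index 2: 37 -> 26
Index 2 was NOT the min. New min = min(-15, 26). No rescan of other elements needed.
Needs rescan: no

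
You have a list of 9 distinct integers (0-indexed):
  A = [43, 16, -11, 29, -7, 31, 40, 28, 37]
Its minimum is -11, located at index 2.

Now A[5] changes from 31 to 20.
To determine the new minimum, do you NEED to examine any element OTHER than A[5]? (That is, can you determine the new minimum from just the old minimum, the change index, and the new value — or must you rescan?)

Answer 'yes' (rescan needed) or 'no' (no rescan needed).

Old min = -11 at index 2
Change at index 5: 31 -> 20
Index 5 was NOT the min. New min = min(-11, 20). No rescan of other elements needed.
Needs rescan: no

Answer: no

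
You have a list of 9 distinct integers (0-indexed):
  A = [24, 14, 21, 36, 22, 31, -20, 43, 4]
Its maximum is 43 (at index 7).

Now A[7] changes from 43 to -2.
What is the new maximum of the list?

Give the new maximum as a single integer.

Old max = 43 (at index 7)
Change: A[7] 43 -> -2
Changed element WAS the max -> may need rescan.
  Max of remaining elements: 36
  New max = max(-2, 36) = 36

Answer: 36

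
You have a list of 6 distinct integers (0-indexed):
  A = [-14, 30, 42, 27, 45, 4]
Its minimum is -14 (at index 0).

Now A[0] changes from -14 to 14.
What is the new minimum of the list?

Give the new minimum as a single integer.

Answer: 4

Derivation:
Old min = -14 (at index 0)
Change: A[0] -14 -> 14
Changed element WAS the min. Need to check: is 14 still <= all others?
  Min of remaining elements: 4
  New min = min(14, 4) = 4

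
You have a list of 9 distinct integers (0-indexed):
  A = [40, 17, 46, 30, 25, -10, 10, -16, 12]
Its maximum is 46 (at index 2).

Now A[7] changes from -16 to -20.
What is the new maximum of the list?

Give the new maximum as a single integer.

Answer: 46

Derivation:
Old max = 46 (at index 2)
Change: A[7] -16 -> -20
Changed element was NOT the old max.
  New max = max(old_max, new_val) = max(46, -20) = 46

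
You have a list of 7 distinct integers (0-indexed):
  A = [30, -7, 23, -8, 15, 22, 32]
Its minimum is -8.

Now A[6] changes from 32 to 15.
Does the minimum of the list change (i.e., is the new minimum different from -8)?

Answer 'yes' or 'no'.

Old min = -8
Change: A[6] 32 -> 15
Changed element was NOT the min; min changes only if 15 < -8.
New min = -8; changed? no

Answer: no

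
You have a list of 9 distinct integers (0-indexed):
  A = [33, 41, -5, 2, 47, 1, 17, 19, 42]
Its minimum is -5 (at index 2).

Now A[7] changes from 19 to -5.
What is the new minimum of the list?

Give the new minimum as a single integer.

Answer: -5

Derivation:
Old min = -5 (at index 2)
Change: A[7] 19 -> -5
Changed element was NOT the old min.
  New min = min(old_min, new_val) = min(-5, -5) = -5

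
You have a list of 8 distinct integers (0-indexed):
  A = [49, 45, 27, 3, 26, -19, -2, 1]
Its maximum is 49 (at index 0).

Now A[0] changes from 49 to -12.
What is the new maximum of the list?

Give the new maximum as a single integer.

Old max = 49 (at index 0)
Change: A[0] 49 -> -12
Changed element WAS the max -> may need rescan.
  Max of remaining elements: 45
  New max = max(-12, 45) = 45

Answer: 45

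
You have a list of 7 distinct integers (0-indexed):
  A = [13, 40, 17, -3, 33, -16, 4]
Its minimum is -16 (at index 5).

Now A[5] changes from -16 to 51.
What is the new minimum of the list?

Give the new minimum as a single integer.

Old min = -16 (at index 5)
Change: A[5] -16 -> 51
Changed element WAS the min. Need to check: is 51 still <= all others?
  Min of remaining elements: -3
  New min = min(51, -3) = -3

Answer: -3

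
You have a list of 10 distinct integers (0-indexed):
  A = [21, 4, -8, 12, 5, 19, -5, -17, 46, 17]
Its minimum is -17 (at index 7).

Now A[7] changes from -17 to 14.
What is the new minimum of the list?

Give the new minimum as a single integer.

Answer: -8

Derivation:
Old min = -17 (at index 7)
Change: A[7] -17 -> 14
Changed element WAS the min. Need to check: is 14 still <= all others?
  Min of remaining elements: -8
  New min = min(14, -8) = -8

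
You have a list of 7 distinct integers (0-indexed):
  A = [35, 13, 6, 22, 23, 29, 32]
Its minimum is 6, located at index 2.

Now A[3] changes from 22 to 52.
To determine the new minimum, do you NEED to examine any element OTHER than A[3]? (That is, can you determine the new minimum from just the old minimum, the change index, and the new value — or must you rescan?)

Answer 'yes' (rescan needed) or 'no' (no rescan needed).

Answer: no

Derivation:
Old min = 6 at index 2
Change at index 3: 22 -> 52
Index 3 was NOT the min. New min = min(6, 52). No rescan of other elements needed.
Needs rescan: no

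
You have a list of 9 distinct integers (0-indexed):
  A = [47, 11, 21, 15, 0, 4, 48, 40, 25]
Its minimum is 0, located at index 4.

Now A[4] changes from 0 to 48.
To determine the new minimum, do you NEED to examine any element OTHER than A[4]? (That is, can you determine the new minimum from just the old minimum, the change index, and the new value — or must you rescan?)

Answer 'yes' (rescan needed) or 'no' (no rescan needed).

Answer: yes

Derivation:
Old min = 0 at index 4
Change at index 4: 0 -> 48
Index 4 WAS the min and new value 48 > old min 0. Must rescan other elements to find the new min.
Needs rescan: yes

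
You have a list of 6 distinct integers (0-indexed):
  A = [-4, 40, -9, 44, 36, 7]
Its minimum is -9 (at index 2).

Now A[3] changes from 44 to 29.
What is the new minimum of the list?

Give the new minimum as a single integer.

Old min = -9 (at index 2)
Change: A[3] 44 -> 29
Changed element was NOT the old min.
  New min = min(old_min, new_val) = min(-9, 29) = -9

Answer: -9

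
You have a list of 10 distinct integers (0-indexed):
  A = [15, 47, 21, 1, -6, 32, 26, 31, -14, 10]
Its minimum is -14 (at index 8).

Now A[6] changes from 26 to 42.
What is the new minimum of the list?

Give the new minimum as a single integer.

Old min = -14 (at index 8)
Change: A[6] 26 -> 42
Changed element was NOT the old min.
  New min = min(old_min, new_val) = min(-14, 42) = -14

Answer: -14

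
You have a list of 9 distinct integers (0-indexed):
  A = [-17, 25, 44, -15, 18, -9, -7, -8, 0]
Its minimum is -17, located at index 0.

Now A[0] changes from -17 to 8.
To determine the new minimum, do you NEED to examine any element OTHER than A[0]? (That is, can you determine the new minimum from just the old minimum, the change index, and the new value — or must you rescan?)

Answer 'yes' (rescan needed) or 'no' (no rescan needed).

Old min = -17 at index 0
Change at index 0: -17 -> 8
Index 0 WAS the min and new value 8 > old min -17. Must rescan other elements to find the new min.
Needs rescan: yes

Answer: yes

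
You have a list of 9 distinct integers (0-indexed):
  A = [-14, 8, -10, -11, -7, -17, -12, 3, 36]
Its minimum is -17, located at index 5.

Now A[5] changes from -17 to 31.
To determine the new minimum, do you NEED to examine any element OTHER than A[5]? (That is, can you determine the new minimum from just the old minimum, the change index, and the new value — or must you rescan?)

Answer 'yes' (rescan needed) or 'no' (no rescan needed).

Old min = -17 at index 5
Change at index 5: -17 -> 31
Index 5 WAS the min and new value 31 > old min -17. Must rescan other elements to find the new min.
Needs rescan: yes

Answer: yes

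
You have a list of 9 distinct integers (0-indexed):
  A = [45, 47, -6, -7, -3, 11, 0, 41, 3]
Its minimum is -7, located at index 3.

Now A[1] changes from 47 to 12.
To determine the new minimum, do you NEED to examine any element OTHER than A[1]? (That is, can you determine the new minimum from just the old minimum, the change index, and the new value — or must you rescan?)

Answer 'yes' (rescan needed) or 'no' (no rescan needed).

Answer: no

Derivation:
Old min = -7 at index 3
Change at index 1: 47 -> 12
Index 1 was NOT the min. New min = min(-7, 12). No rescan of other elements needed.
Needs rescan: no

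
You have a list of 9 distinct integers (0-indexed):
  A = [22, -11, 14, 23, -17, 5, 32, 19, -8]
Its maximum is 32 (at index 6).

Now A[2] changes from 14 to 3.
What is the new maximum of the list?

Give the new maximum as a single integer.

Answer: 32

Derivation:
Old max = 32 (at index 6)
Change: A[2] 14 -> 3
Changed element was NOT the old max.
  New max = max(old_max, new_val) = max(32, 3) = 32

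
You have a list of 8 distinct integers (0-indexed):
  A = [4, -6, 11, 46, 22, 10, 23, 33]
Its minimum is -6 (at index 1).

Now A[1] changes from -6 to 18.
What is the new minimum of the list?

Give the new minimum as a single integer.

Old min = -6 (at index 1)
Change: A[1] -6 -> 18
Changed element WAS the min. Need to check: is 18 still <= all others?
  Min of remaining elements: 4
  New min = min(18, 4) = 4

Answer: 4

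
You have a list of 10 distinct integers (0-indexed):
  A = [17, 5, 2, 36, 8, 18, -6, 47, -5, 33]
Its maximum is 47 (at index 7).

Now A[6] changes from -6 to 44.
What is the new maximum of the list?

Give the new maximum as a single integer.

Old max = 47 (at index 7)
Change: A[6] -6 -> 44
Changed element was NOT the old max.
  New max = max(old_max, new_val) = max(47, 44) = 47

Answer: 47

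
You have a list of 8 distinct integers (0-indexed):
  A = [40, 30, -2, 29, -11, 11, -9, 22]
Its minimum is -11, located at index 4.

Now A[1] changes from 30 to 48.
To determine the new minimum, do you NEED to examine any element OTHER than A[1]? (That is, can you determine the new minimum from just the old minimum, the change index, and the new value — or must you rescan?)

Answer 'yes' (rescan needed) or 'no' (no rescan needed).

Answer: no

Derivation:
Old min = -11 at index 4
Change at index 1: 30 -> 48
Index 1 was NOT the min. New min = min(-11, 48). No rescan of other elements needed.
Needs rescan: no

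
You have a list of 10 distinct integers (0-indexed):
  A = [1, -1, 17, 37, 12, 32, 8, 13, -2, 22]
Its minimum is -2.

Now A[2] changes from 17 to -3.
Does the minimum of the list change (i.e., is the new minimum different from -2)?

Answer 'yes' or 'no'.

Old min = -2
Change: A[2] 17 -> -3
Changed element was NOT the min; min changes only if -3 < -2.
New min = -3; changed? yes

Answer: yes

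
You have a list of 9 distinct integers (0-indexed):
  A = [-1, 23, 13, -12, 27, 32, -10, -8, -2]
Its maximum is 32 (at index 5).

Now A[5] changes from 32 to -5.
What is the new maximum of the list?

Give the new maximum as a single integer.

Old max = 32 (at index 5)
Change: A[5] 32 -> -5
Changed element WAS the max -> may need rescan.
  Max of remaining elements: 27
  New max = max(-5, 27) = 27

Answer: 27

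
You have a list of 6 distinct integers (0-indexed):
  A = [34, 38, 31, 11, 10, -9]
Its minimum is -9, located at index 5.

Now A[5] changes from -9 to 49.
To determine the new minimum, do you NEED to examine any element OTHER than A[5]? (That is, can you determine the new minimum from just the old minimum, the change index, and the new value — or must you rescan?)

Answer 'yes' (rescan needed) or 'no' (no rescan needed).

Answer: yes

Derivation:
Old min = -9 at index 5
Change at index 5: -9 -> 49
Index 5 WAS the min and new value 49 > old min -9. Must rescan other elements to find the new min.
Needs rescan: yes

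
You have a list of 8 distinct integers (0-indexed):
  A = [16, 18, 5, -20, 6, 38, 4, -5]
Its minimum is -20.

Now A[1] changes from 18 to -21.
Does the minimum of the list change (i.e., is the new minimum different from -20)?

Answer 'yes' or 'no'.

Answer: yes

Derivation:
Old min = -20
Change: A[1] 18 -> -21
Changed element was NOT the min; min changes only if -21 < -20.
New min = -21; changed? yes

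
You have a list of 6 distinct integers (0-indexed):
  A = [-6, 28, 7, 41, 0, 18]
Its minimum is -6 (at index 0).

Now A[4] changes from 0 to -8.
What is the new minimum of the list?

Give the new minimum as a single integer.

Old min = -6 (at index 0)
Change: A[4] 0 -> -8
Changed element was NOT the old min.
  New min = min(old_min, new_val) = min(-6, -8) = -8

Answer: -8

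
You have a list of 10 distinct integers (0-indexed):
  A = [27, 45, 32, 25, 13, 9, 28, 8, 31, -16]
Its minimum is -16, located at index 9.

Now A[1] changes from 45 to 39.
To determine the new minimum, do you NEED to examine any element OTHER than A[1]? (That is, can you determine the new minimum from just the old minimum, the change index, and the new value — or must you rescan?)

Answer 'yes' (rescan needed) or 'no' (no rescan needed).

Answer: no

Derivation:
Old min = -16 at index 9
Change at index 1: 45 -> 39
Index 1 was NOT the min. New min = min(-16, 39). No rescan of other elements needed.
Needs rescan: no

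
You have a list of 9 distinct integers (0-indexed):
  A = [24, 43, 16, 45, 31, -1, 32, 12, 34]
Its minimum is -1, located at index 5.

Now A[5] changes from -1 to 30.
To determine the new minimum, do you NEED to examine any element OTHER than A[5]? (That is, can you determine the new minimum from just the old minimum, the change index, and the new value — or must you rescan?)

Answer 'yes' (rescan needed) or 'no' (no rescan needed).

Answer: yes

Derivation:
Old min = -1 at index 5
Change at index 5: -1 -> 30
Index 5 WAS the min and new value 30 > old min -1. Must rescan other elements to find the new min.
Needs rescan: yes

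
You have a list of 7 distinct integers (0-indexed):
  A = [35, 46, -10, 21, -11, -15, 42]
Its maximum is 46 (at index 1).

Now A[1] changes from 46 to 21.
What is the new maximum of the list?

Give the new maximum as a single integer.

Old max = 46 (at index 1)
Change: A[1] 46 -> 21
Changed element WAS the max -> may need rescan.
  Max of remaining elements: 42
  New max = max(21, 42) = 42

Answer: 42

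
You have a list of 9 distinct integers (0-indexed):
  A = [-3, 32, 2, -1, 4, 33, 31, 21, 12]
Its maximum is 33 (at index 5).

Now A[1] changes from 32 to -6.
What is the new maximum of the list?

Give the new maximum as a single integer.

Answer: 33

Derivation:
Old max = 33 (at index 5)
Change: A[1] 32 -> -6
Changed element was NOT the old max.
  New max = max(old_max, new_val) = max(33, -6) = 33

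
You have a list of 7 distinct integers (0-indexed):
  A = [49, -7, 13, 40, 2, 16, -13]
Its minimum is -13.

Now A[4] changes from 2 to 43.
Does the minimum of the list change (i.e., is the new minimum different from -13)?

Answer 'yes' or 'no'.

Answer: no

Derivation:
Old min = -13
Change: A[4] 2 -> 43
Changed element was NOT the min; min changes only if 43 < -13.
New min = -13; changed? no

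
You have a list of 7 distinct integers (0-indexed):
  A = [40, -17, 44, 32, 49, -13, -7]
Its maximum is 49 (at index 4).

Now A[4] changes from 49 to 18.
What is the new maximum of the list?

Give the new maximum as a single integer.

Old max = 49 (at index 4)
Change: A[4] 49 -> 18
Changed element WAS the max -> may need rescan.
  Max of remaining elements: 44
  New max = max(18, 44) = 44

Answer: 44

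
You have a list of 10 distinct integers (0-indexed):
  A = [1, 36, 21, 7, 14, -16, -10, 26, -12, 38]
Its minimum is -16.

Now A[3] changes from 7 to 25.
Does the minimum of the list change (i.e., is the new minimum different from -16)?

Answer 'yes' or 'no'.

Old min = -16
Change: A[3] 7 -> 25
Changed element was NOT the min; min changes only if 25 < -16.
New min = -16; changed? no

Answer: no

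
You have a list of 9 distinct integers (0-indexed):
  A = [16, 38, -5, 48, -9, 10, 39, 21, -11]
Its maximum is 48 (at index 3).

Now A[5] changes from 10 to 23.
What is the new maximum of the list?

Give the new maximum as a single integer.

Answer: 48

Derivation:
Old max = 48 (at index 3)
Change: A[5] 10 -> 23
Changed element was NOT the old max.
  New max = max(old_max, new_val) = max(48, 23) = 48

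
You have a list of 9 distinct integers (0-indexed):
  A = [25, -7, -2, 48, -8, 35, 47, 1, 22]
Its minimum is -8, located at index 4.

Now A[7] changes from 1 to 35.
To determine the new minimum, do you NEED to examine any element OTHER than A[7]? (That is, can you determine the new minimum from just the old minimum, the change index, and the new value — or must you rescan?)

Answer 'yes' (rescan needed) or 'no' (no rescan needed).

Answer: no

Derivation:
Old min = -8 at index 4
Change at index 7: 1 -> 35
Index 7 was NOT the min. New min = min(-8, 35). No rescan of other elements needed.
Needs rescan: no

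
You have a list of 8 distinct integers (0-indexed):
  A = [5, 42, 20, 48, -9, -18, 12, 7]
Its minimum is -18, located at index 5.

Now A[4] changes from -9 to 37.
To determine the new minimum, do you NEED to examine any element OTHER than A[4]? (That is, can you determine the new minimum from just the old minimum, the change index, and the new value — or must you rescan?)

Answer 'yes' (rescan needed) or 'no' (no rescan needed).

Answer: no

Derivation:
Old min = -18 at index 5
Change at index 4: -9 -> 37
Index 4 was NOT the min. New min = min(-18, 37). No rescan of other elements needed.
Needs rescan: no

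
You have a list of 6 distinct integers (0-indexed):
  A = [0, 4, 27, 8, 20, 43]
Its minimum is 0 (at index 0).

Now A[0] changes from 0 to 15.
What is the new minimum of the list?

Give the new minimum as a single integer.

Old min = 0 (at index 0)
Change: A[0] 0 -> 15
Changed element WAS the min. Need to check: is 15 still <= all others?
  Min of remaining elements: 4
  New min = min(15, 4) = 4

Answer: 4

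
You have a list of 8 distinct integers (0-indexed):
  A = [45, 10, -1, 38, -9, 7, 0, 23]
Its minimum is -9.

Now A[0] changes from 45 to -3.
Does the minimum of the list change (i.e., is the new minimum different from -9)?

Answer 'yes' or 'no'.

Old min = -9
Change: A[0] 45 -> -3
Changed element was NOT the min; min changes only if -3 < -9.
New min = -9; changed? no

Answer: no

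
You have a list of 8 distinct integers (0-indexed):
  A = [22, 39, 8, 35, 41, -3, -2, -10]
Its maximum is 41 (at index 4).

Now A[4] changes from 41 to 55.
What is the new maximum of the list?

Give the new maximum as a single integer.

Old max = 41 (at index 4)
Change: A[4] 41 -> 55
Changed element WAS the max -> may need rescan.
  Max of remaining elements: 39
  New max = max(55, 39) = 55

Answer: 55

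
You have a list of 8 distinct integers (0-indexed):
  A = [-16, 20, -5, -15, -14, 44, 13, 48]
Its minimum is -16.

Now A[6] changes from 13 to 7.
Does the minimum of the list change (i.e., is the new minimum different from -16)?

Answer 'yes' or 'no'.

Answer: no

Derivation:
Old min = -16
Change: A[6] 13 -> 7
Changed element was NOT the min; min changes only if 7 < -16.
New min = -16; changed? no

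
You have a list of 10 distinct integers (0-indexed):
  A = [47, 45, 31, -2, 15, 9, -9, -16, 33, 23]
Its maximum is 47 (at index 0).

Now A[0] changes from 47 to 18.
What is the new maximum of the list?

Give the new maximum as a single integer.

Old max = 47 (at index 0)
Change: A[0] 47 -> 18
Changed element WAS the max -> may need rescan.
  Max of remaining elements: 45
  New max = max(18, 45) = 45

Answer: 45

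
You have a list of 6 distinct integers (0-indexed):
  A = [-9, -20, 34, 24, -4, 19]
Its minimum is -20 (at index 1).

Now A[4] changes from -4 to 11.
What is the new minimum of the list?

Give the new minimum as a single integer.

Old min = -20 (at index 1)
Change: A[4] -4 -> 11
Changed element was NOT the old min.
  New min = min(old_min, new_val) = min(-20, 11) = -20

Answer: -20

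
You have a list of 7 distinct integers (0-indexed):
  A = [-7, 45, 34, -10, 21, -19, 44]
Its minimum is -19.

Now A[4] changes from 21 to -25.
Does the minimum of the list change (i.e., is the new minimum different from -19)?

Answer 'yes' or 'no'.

Answer: yes

Derivation:
Old min = -19
Change: A[4] 21 -> -25
Changed element was NOT the min; min changes only if -25 < -19.
New min = -25; changed? yes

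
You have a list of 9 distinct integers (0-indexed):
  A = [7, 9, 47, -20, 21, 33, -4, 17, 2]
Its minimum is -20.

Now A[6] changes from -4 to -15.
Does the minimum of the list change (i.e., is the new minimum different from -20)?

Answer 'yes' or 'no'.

Answer: no

Derivation:
Old min = -20
Change: A[6] -4 -> -15
Changed element was NOT the min; min changes only if -15 < -20.
New min = -20; changed? no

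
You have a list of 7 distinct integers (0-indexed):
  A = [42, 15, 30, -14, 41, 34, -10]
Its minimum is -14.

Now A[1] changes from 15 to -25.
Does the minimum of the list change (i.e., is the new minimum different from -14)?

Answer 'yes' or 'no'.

Old min = -14
Change: A[1] 15 -> -25
Changed element was NOT the min; min changes only if -25 < -14.
New min = -25; changed? yes

Answer: yes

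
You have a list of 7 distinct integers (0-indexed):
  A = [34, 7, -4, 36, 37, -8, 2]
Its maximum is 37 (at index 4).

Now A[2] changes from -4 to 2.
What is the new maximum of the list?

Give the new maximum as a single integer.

Answer: 37

Derivation:
Old max = 37 (at index 4)
Change: A[2] -4 -> 2
Changed element was NOT the old max.
  New max = max(old_max, new_val) = max(37, 2) = 37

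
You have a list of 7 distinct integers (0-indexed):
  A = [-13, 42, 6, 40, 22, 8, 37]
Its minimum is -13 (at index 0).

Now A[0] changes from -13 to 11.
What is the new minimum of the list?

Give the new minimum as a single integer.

Answer: 6

Derivation:
Old min = -13 (at index 0)
Change: A[0] -13 -> 11
Changed element WAS the min. Need to check: is 11 still <= all others?
  Min of remaining elements: 6
  New min = min(11, 6) = 6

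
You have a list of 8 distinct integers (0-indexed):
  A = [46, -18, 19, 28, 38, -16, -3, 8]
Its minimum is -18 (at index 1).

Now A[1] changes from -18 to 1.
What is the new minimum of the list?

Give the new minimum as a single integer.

Old min = -18 (at index 1)
Change: A[1] -18 -> 1
Changed element WAS the min. Need to check: is 1 still <= all others?
  Min of remaining elements: -16
  New min = min(1, -16) = -16

Answer: -16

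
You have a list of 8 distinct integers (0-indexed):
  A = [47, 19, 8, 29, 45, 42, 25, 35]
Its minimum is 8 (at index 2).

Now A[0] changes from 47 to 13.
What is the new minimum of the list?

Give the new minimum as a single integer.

Answer: 8

Derivation:
Old min = 8 (at index 2)
Change: A[0] 47 -> 13
Changed element was NOT the old min.
  New min = min(old_min, new_val) = min(8, 13) = 8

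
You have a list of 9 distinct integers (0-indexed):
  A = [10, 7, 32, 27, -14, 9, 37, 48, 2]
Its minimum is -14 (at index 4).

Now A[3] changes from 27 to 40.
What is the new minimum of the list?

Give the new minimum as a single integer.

Answer: -14

Derivation:
Old min = -14 (at index 4)
Change: A[3] 27 -> 40
Changed element was NOT the old min.
  New min = min(old_min, new_val) = min(-14, 40) = -14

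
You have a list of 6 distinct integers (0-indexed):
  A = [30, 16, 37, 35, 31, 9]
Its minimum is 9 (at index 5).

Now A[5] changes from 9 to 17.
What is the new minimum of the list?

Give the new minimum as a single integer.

Old min = 9 (at index 5)
Change: A[5] 9 -> 17
Changed element WAS the min. Need to check: is 17 still <= all others?
  Min of remaining elements: 16
  New min = min(17, 16) = 16

Answer: 16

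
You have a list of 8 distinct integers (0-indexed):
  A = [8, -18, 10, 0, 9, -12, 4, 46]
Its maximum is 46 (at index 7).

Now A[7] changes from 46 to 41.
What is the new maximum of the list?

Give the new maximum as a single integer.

Answer: 41

Derivation:
Old max = 46 (at index 7)
Change: A[7] 46 -> 41
Changed element WAS the max -> may need rescan.
  Max of remaining elements: 10
  New max = max(41, 10) = 41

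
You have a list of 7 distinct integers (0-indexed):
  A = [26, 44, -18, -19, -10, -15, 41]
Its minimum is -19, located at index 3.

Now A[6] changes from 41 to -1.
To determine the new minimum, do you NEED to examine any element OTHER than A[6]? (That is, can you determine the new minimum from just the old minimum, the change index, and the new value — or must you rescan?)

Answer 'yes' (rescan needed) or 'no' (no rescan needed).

Old min = -19 at index 3
Change at index 6: 41 -> -1
Index 6 was NOT the min. New min = min(-19, -1). No rescan of other elements needed.
Needs rescan: no

Answer: no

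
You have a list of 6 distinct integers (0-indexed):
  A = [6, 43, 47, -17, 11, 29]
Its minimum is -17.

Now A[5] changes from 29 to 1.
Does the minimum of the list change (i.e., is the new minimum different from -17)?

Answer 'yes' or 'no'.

Answer: no

Derivation:
Old min = -17
Change: A[5] 29 -> 1
Changed element was NOT the min; min changes only if 1 < -17.
New min = -17; changed? no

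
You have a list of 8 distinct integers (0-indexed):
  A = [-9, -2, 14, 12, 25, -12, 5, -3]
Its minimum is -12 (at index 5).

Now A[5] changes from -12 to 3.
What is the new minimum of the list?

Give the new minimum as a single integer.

Old min = -12 (at index 5)
Change: A[5] -12 -> 3
Changed element WAS the min. Need to check: is 3 still <= all others?
  Min of remaining elements: -9
  New min = min(3, -9) = -9

Answer: -9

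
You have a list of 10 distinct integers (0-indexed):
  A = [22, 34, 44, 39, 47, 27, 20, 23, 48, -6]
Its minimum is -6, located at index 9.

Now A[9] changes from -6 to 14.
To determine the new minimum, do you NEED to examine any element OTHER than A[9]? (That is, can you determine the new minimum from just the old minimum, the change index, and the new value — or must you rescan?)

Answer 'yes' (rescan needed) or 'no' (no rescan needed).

Old min = -6 at index 9
Change at index 9: -6 -> 14
Index 9 WAS the min and new value 14 > old min -6. Must rescan other elements to find the new min.
Needs rescan: yes

Answer: yes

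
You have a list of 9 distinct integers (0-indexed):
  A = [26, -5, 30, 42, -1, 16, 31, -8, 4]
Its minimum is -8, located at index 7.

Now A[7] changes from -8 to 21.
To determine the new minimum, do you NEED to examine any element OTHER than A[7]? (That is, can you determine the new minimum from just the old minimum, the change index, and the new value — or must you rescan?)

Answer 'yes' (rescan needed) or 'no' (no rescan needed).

Old min = -8 at index 7
Change at index 7: -8 -> 21
Index 7 WAS the min and new value 21 > old min -8. Must rescan other elements to find the new min.
Needs rescan: yes

Answer: yes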